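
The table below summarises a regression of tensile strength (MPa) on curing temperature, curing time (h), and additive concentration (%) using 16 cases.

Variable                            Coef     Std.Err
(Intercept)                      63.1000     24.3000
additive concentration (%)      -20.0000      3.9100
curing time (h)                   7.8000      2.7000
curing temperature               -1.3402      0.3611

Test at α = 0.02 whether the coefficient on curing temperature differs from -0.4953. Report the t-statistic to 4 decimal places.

t = -2.3398

Read off: b = -1.3402, SE = 0.3611 for curing temperature.
H₀: β₁ = -0.4953 vs H₁: β₁ ≠ -0.4953.
t = (-1.3402 − (-0.4953)) / 0.3611 = -2.3398.
df = n − k − 1 = 16 − 3 − 1 = 12.
Two-sided p ≈ 0.0374, which is ≥ 0.02, so fail to reject H₀.
The data are consistent with a true slope of -0.4953 MPa per unit of curing temperature, holding the other predictors fixed.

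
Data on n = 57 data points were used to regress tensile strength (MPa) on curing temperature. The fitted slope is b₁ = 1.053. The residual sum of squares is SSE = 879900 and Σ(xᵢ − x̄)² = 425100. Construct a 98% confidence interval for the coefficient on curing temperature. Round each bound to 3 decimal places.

MSE = SSE/(n − 2) = 879900/55 = 15998.2.
SE(b₁) = √(MSE/Sₓₓ) = √(15998.2/425100) = 0.193995.
df = n − 2 = 55.
t* = t_{0.01, 55} = 2.396081.
Margin = t* × SE = 2.396081 × 0.193995 = 0.46483.
CI: 1.053 ± 0.46483 → (0.588, 1.518).
With 98% confidence, each one-unit increase in curing temperature is associated with a change of between 0.588 and 1.518 MPa in tensile strength.

(0.588, 1.518)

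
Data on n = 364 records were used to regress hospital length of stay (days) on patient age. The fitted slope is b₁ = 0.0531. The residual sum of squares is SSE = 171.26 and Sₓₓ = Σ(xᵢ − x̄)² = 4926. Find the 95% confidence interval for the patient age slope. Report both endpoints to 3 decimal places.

(0.034, 0.072)

MSE = SSE/(n − 2) = 171.26/362 = 0.473094.
SE(b₁) = √(MSE/Sₓₓ) = √(0.473094/4926) = 0.00980001.
df = n − 2 = 362.
t* = t_{0.025, 362} = 1.966539.
Margin = t* × SE = 1.966539 × 0.00980001 = 0.01927.
CI: 0.0531 ± 0.01927 → (0.034, 0.072).
With 95% confidence, each one-unit increase in patient age is associated with a change of between 0.034 and 0.072 days in hospital length of stay.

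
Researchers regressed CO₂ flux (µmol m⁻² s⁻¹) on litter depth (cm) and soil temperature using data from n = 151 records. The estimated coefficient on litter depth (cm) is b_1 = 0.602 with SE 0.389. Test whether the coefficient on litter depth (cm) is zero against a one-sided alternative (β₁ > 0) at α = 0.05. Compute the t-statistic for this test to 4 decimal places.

t = 1.5476

H₀: β₁ = 0 vs H₁: β₁ > 0.
t = (b_1 − β₁⁰)/SE = 0.602 / 0.389 = 1.5476.
df = n − k − 1 = 151 − 2 − 1 = 148.
One-sided p ≈ 0.0619, which is ≥ 0.05, so fail to reject H₀.
The data do not give significant evidence that the true slope on litter depth (cm) is positive, holding the other predictors fixed.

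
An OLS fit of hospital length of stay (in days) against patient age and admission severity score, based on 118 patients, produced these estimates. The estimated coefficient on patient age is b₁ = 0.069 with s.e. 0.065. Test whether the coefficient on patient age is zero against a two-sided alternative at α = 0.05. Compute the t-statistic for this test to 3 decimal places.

t = 1.062

H₀: β₁ = 0 vs H₁: β₁ ≠ 0.
t = (b₁ − β₁⁰)/SE = 0.069 / 0.065 = 1.062.
df = n − k − 1 = 118 − 2 − 1 = 115.
Two-sided p ≈ 0.2907, which is ≥ 0.05, so fail to reject H₀.
The data do not give significant evidence of an association between patient age and hospital length of stay, after adjusting for the other predictors.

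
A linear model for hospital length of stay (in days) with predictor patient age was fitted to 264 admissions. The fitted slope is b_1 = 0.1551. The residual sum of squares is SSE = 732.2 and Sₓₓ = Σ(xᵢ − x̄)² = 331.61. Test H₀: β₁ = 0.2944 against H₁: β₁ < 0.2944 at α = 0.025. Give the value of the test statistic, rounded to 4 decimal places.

t = -1.5174

MSE = SSE/(n − 2) = 732.2/262 = 2.79466.
SE(b_1) = √(MSE/Sₓₓ) = √(2.79466/331.61) = 0.0918016.
t = (0.1551 − 0.2944) / 0.0918016 = -1.5174.
df = n − 2 = 262.
One-sided p ≈ 0.0652, which is ≥ 0.025, so fail to reject H₀.
The data do not give significant evidence that the true slope on patient age is below 0.2944 days per unit.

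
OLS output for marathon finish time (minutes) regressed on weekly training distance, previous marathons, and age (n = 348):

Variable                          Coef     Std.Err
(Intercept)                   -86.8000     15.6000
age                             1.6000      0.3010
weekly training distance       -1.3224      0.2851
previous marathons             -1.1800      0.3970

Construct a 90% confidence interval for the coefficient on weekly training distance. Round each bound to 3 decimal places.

(-1.793, -0.852)

Read off: b = -1.3224, SE = 0.2851 for weekly training distance.
df = n − k − 1 = 348 − 3 − 1 = 344.
t* = t_{0.05, 344} = 1.649295.
Margin = t* × SE = 1.649295 × 0.2851 = 0.47021.
CI: -1.3224 ± 0.47021 → (-1.793, -0.852).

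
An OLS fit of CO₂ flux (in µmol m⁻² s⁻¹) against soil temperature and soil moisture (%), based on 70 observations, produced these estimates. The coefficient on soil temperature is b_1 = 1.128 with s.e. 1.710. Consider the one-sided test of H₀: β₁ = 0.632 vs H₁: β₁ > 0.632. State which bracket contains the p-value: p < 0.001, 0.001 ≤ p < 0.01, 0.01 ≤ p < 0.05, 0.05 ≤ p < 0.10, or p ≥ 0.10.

p ≥ 0.10

t = (1.128 − 0.632) / 1.710 = 0.290.
df = n − k − 1 = 70 − 2 − 1 = 67.
One-sided p = P(T_{67} > t) ≈ 0.3863.
So p ≥ 0.10.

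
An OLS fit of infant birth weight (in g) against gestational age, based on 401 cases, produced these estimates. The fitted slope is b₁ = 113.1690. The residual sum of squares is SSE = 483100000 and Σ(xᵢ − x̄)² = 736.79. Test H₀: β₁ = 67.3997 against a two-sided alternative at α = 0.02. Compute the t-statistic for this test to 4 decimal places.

MSE = SSE/(n − 2) = 483100000/399 = 1.21078e+06.
SE(b₁) = √(MSE/Sₓₓ) = √(1.21078e+06/736.79) = 40.5378.
t = (113.1690 − 67.3997) / 40.5378 = 1.1291.
df = n − 2 = 399.
Two-sided p ≈ 0.2596, which is ≥ 0.02, so fail to reject H₀.
The data are consistent with a true slope of 67.3997 g per unit of gestational age.

t = 1.1291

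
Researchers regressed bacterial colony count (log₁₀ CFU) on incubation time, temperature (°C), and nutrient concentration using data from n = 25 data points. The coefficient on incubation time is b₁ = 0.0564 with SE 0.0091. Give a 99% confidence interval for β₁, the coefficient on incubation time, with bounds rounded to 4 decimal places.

(0.0306, 0.0822)

df = n − k − 1 = 25 − 3 − 1 = 21.
t* = t_{0.005, 21} = 2.83136.
Margin = t* × SE = 2.83136 × 0.0091 = 0.025765.
CI: 0.0564 ± 0.025765 → (0.0306, 0.0822).
With 99% confidence, each one-unit increase in incubation time is associated with a change of between 0.0306 and 0.0822 log₁₀ CFU in bacterial colony count, holding the other predictors fixed.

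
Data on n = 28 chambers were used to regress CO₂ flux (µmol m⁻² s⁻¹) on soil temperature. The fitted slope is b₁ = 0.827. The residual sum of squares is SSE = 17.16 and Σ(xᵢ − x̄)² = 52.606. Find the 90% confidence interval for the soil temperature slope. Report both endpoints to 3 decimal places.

MSE = SSE/(n − 2) = 17.16/26 = 0.66.
SE(b₁) = √(MSE/Sₓₓ) = √(0.66/52.606) = 0.112009.
df = n − 2 = 26.
t* = t_{0.05, 26} = 1.705618.
Margin = t* × SE = 1.705618 × 0.112009 = 0.19105.
CI: 0.827 ± 0.19105 → (0.636, 1.018).
With 90% confidence, each one-unit increase in soil temperature is associated with a change of between 0.636 and 1.018 µmol m⁻² s⁻¹ in CO₂ flux.

(0.636, 1.018)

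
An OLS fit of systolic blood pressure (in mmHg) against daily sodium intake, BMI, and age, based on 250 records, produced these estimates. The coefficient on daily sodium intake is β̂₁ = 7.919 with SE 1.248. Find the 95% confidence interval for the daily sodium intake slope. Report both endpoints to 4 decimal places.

df = n − k − 1 = 250 − 3 − 1 = 246.
t* = t_{0.025, 246} = 1.969654.
Margin = t* × SE = 1.969654 × 1.248 = 2.458128.
CI: 7.919 ± 2.458128 → (5.4609, 10.3771).
With 95% confidence, each one-unit increase in daily sodium intake is associated with a change of between 5.4609 and 10.3771 mmHg in systolic blood pressure, holding the other predictors fixed.

(5.4609, 10.3771)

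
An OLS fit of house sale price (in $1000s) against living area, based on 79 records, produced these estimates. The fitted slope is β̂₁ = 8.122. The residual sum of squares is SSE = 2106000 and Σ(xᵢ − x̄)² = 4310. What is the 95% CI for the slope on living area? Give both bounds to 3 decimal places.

MSE = SSE/(n − 2) = 2106000/77 = 27350.6.
SE(β̂₁) = √(MSE/Sₓₓ) = √(27350.6/4310) = 2.5191.
df = n − 2 = 77.
t* = t_{0.025, 77} = 1.991254.
Margin = t* × SE = 1.991254 × 2.5191 = 5.01617.
CI: 8.122 ± 5.01617 → (3.106, 13.138).
With 95% confidence, each one-unit increase in living area is associated with a change of between 3.106 and 13.138 $1000s in house sale price.

(3.106, 13.138)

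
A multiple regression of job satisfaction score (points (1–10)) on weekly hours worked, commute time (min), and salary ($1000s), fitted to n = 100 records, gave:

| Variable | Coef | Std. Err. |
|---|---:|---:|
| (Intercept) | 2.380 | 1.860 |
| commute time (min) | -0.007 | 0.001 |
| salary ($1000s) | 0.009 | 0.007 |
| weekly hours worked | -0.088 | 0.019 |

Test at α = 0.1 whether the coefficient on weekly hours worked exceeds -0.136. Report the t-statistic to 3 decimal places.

t = 2.526

Read off: b = -0.088, SE = 0.019 for weekly hours worked.
H₀: β₁ = -0.136 vs H₁: β₁ > -0.136.
t = (-0.088 − (-0.136)) / 0.019 = 2.526.
df = n − k − 1 = 100 − 3 − 1 = 96.
One-sided p ≈ 0.0066, which is < 0.1, so reject H₀.
There is evidence that the true slope on weekly hours worked exceeds -0.136 points (1–10) per unit, holding the other predictors fixed.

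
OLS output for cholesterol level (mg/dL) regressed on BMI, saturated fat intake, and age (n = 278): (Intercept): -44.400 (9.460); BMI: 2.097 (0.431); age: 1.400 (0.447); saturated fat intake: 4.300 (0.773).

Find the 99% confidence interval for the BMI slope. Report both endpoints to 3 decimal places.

Read off: b = 2.097, SE = 0.431 for BMI.
df = n − k − 1 = 278 − 3 − 1 = 274.
t* = t_{0.005, 274} = 2.593891.
Margin = t* × SE = 2.593891 × 0.431 = 1.11797.
CI: 2.097 ± 1.11797 → (0.979, 3.215).

(0.979, 3.215)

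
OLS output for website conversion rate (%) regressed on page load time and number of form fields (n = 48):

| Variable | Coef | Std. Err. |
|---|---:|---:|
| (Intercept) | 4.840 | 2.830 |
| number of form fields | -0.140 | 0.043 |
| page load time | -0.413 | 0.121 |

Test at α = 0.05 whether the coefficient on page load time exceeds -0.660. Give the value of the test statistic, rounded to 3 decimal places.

t = 2.041

Read off: b = -0.413, SE = 0.121 for page load time.
H₀: β₁ = -0.660 vs H₁: β₁ > -0.660.
t = (-0.413 − (-0.660)) / 0.121 = 2.041.
df = n − k − 1 = 48 − 2 − 1 = 45.
One-sided p ≈ 0.0236, which is < 0.05, so reject H₀.
There is evidence that the true slope on page load time exceeds -0.660 % per unit, holding the other predictors fixed.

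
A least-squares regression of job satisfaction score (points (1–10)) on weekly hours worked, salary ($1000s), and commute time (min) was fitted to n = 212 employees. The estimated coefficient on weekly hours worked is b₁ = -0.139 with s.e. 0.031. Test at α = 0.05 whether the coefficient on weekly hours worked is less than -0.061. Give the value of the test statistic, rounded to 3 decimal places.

t = -2.516

H₀: β₁ = -0.061 vs H₁: β₁ < -0.061.
t = (b₁ − β₁⁰)/SE = (-0.139 − (-0.061)) / 0.031 = -2.516.
df = n − k − 1 = 212 − 3 − 1 = 208.
One-sided p ≈ 0.0063, which is < 0.05, so reject H₀.
There is evidence that the true slope on weekly hours worked is below -0.061 points (1–10) per unit, holding the other predictors fixed.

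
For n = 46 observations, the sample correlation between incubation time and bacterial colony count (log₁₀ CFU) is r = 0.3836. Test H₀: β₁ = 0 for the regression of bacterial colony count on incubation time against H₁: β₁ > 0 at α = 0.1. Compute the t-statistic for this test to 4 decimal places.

t = 2.7553

t = r·√(n − 2)/√(1 − r²) = 0.3836·√44/√0.852851 = 2.7553.
df = n − 2 = 44.
One-sided p ≈ 0.0042, which is < 0.1, so reject H₀.
There is evidence of a linear association between incubation time and bacterial colony count.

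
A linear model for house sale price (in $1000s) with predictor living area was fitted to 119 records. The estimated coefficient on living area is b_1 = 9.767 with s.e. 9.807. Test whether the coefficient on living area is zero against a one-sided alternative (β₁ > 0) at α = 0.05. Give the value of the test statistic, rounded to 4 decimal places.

t = 0.9959

H₀: β₁ = 0 vs H₁: β₁ > 0.
t = (b_1 − β₁⁰)/SE = 9.767 / 9.807 = 0.9959.
df = n − 2 = 119 − 2 = 117.
One-sided p ≈ 0.1607, which is ≥ 0.05, so fail to reject H₀.
The data do not give significant evidence that the true slope on living area is positive.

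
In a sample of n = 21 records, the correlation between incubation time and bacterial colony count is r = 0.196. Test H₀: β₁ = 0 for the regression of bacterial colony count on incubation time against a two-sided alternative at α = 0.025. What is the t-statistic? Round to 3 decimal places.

t = r·√(n − 2)/√(1 − r²) = 0.196·√19/√0.961584 = 0.871.
df = n − 2 = 19.
Two-sided p ≈ 0.3945, which is ≥ 0.025, so fail to reject H₀.
The data do not give significant evidence of a linear association between incubation time and bacterial colony count.

t = 0.871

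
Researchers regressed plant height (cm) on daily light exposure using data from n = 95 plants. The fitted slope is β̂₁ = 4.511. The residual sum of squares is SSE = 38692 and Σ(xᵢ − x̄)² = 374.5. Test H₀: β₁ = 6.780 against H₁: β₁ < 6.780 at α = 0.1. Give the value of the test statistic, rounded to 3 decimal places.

MSE = SSE/(n − 2) = 38692/93 = 416.043.
SE(β̂₁) = √(MSE/Sₓₓ) = √(416.043/374.5) = 1.05401.
t = (4.511 − 6.780) / 1.05401 = -2.153.
df = n − 2 = 93.
One-sided p ≈ 0.0170, which is < 0.1, so reject H₀.
There is evidence that the true slope on daily light exposure is below 6.780 cm per unit.

t = -2.153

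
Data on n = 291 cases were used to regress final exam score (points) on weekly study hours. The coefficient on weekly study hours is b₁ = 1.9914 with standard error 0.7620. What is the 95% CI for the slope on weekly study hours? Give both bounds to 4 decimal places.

df = n − 2 = 291 − 2 = 289.
t* = t_{0.025, 289} = 1.968206.
Margin = t* × SE = 1.968206 × 0.7620 = 1.499773.
CI: 1.9914 ± 1.499773 → (0.4916, 3.4912).
With 95% confidence, each one-unit increase in weekly study hours is associated with a change of between 0.4916 and 3.4912 points in final exam score.

(0.4916, 3.4912)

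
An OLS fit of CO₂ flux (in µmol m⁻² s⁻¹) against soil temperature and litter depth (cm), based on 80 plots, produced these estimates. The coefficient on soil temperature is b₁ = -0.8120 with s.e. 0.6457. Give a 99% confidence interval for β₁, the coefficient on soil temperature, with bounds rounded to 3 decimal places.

(-2.517, 0.893)

df = n − k − 1 = 80 − 2 − 1 = 77.
t* = t_{0.005, 77} = 2.641198.
Margin = t* × SE = 2.641198 × 0.6457 = 1.70542.
CI: -0.8120 ± 1.70542 → (-2.517, 0.893).
With 99% confidence, each one-unit increase in soil temperature is associated with a change of between -2.517 and 0.893 µmol m⁻² s⁻¹ in CO₂ flux, holding the other predictors fixed.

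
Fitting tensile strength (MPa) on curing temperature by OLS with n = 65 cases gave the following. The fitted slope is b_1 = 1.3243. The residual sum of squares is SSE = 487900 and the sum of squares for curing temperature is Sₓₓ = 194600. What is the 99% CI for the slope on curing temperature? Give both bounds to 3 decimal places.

(0.794, 1.854)

MSE = SSE/(n − 2) = 487900/63 = 7744.44.
SE(b_1) = √(MSE/Sₓₓ) = √(7744.44/194600) = 0.199491.
df = n − 2 = 63.
t* = t_{0.005, 63} = 2.656145.
Margin = t* × SE = 2.656145 × 0.199491 = 0.52988.
CI: 1.3243 ± 0.52988 → (0.794, 1.854).
With 99% confidence, each one-unit increase in curing temperature is associated with a change of between 0.794 and 1.854 MPa in tensile strength.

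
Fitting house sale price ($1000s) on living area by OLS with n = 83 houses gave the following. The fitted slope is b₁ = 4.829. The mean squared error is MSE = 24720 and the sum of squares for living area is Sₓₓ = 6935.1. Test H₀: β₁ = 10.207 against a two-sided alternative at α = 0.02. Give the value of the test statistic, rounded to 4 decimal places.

SE(b₁) = √(MSE/Sₓₓ) = √(24720/6935.1) = 1.88798.
t = (4.829 − 10.207) / 1.88798 = -2.8485.
df = n − 2 = 81.
Two-sided p ≈ 0.0056, which is < 0.02, so reject H₀.
There is evidence that the true slope on living area differs from 10.207 $1000s per unit.

t = -2.8485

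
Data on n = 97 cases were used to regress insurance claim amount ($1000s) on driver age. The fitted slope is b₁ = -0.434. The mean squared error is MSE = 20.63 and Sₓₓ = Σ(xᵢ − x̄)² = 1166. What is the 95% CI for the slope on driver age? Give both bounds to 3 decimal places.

SE(b₁) = √(MSE/Sₓₓ) = √(20.63/1166) = 0.133015.
df = n − 2 = 95.
t* = t_{0.025, 95} = 1.985251.
Margin = t* × SE = 1.985251 × 0.133015 = 0.26407.
CI: -0.434 ± 0.26407 → (-0.698, -0.170).
With 95% confidence, each one-unit increase in driver age is associated with a change of between -0.698 and -0.170 $1000s in insurance claim amount.

(-0.698, -0.170)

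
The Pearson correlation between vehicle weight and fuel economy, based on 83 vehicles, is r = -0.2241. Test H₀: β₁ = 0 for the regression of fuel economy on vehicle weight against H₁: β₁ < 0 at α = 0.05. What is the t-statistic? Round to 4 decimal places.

t = -2.0695

t = r·√(n − 2)/√(1 − r²) = -0.2241·√81/√0.949779 = -2.0695.
df = n − 2 = 81.
One-sided p ≈ 0.0208, which is < 0.05, so reject H₀.
There is evidence of a linear association between vehicle weight and fuel economy.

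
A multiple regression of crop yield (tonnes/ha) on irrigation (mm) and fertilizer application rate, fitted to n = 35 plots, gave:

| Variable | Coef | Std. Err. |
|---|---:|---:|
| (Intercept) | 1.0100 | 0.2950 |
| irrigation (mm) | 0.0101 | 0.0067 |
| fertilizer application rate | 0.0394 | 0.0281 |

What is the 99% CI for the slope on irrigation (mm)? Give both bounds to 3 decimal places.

Read off: b = 0.0101, SE = 0.0067 for irrigation (mm).
df = n − k − 1 = 35 − 2 − 1 = 32.
t* = t_{0.005, 32} = 2.738481.
Margin = t* × SE = 2.738481 × 0.0067 = 0.01835.
CI: 0.0101 ± 0.01835 → (-0.008, 0.028).

(-0.008, 0.028)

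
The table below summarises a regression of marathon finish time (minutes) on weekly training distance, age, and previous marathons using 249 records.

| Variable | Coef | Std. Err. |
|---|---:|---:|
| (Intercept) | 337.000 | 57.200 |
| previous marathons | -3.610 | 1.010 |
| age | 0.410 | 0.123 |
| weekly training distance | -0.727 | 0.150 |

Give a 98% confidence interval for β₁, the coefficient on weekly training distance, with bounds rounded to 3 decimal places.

Read off: b = -0.727, SE = 0.150 for weekly training distance.
df = n − k − 1 = 249 − 3 − 1 = 245.
t* = t_{0.01, 245} = 2.341664.
Margin = t* × SE = 2.341664 × 0.150 = 0.35125.
CI: -0.727 ± 0.35125 → (-1.078, -0.376).

(-1.078, -0.376)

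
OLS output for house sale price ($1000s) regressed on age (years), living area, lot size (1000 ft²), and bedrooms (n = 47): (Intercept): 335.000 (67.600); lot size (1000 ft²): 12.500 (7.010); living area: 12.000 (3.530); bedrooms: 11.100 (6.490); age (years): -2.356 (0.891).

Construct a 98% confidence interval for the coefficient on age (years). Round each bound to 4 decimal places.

(-4.5109, -0.2011)

Read off: b = -2.356, SE = 0.891 for age (years).
df = n − k − 1 = 47 − 4 − 1 = 42.
t* = t_{0.01, 42} = 2.41847.
Margin = t* × SE = 2.41847 × 0.891 = 2.154857.
CI: -2.356 ± 2.154857 → (-4.5109, -0.2011).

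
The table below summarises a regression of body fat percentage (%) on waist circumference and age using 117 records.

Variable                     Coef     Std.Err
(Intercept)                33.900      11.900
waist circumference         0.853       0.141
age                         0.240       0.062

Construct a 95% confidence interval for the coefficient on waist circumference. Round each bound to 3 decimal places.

Read off: b = 0.853, SE = 0.141 for waist circumference.
df = n − k − 1 = 117 − 2 − 1 = 114.
t* = t_{0.025, 114} = 1.980992.
Margin = t* × SE = 1.980992 × 0.141 = 0.27932.
CI: 0.853 ± 0.27932 → (0.574, 1.132).

(0.574, 1.132)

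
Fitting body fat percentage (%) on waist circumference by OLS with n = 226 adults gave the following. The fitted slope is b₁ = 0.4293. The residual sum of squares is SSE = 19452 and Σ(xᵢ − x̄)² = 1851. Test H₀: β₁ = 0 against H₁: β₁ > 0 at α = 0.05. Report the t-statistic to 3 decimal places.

t = 1.982

MSE = SSE/(n − 2) = 19452/224 = 86.8393.
SE(b₁) = √(MSE/Sₓₓ) = √(86.8393/1851) = 0.216598.
t = 0.4293 / 0.216598 = 1.982.
df = n − 2 = 224.
One-sided p ≈ 0.0244, which is < 0.05, so reject H₀.
There is evidence that the true slope on waist circumference is positive.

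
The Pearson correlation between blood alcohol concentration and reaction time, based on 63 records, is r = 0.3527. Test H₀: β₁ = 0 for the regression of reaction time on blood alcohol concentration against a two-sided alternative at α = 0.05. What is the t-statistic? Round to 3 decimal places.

t = 2.944

t = r·√(n − 2)/√(1 − r²) = 0.3527·√61/√0.875603 = 2.944.
df = n − 2 = 61.
Two-sided p ≈ 0.0046, which is < 0.05, so reject H₀.
There is evidence of a linear association between blood alcohol concentration and reaction time.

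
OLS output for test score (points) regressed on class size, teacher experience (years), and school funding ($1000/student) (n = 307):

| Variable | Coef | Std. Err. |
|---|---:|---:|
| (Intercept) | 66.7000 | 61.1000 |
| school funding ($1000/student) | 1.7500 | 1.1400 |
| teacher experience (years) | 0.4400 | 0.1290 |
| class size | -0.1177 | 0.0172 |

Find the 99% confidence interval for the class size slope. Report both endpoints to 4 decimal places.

Read off: b = -0.1177, SE = 0.0172 for class size.
df = n − k − 1 = 307 − 3 − 1 = 303.
t* = t_{0.005, 303} = 2.592152.
Margin = t* × SE = 2.592152 × 0.0172 = 0.044585.
CI: -0.1177 ± 0.044585 → (-0.1623, -0.0731).

(-0.1623, -0.0731)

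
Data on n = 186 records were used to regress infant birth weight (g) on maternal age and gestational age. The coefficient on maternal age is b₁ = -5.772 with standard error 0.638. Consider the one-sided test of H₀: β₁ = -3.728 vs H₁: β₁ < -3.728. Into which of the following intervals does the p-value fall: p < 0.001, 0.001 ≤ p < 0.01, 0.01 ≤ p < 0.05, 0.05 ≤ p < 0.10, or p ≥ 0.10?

t = (-5.772 − (-3.728)) / 0.638 = -3.204.
df = n − k − 1 = 186 − 2 − 1 = 183.
One-sided p = P(T_{183} < t) ≈ 0.0008.
So p < 0.001.

p < 0.001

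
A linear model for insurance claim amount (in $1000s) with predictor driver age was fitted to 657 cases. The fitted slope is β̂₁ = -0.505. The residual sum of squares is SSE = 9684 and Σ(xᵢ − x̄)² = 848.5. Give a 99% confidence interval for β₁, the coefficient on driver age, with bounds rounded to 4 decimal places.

(-0.8460, -0.1640)

MSE = SSE/(n − 2) = 9684/655 = 14.7847.
SE(β̂₁) = √(MSE/Sₓₓ) = √(14.7847/848.5) = 0.132002.
df = n − 2 = 655.
t* = t_{0.005, 655} = 2.583356.
Margin = t* × SE = 2.583356 × 0.132002 = 0.341008.
CI: -0.505 ± 0.341008 → (-0.8460, -0.1640).
With 99% confidence, each one-unit increase in driver age is associated with a change of between -0.8460 and -0.1640 $1000s in insurance claim amount.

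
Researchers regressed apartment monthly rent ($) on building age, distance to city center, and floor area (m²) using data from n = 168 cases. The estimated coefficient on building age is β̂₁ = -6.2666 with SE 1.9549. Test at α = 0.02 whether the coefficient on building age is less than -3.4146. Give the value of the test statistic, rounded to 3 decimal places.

H₀: β₁ = -3.4146 vs H₁: β₁ < -3.4146.
t = (β̂₁ − β₁⁰)/SE = (-6.2666 − (-3.4146)) / 1.9549 = -1.459.
df = n − k − 1 = 168 − 3 − 1 = 164.
One-sided p ≈ 0.0733, which is ≥ 0.02, so fail to reject H₀.
The data do not give significant evidence that the true slope on building age is below -3.4146 $ per unit, holding the other predictors fixed.

t = -1.459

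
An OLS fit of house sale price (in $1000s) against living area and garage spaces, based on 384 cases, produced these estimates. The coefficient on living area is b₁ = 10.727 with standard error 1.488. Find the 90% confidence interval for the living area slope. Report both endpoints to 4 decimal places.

(8.2735, 13.1805)

df = n − k − 1 = 384 − 2 − 1 = 381.
t* = t_{0.05, 381} = 1.648863.
Margin = t* × SE = 1.648863 × 1.488 = 2.453508.
CI: 10.727 ± 2.453508 → (8.2735, 13.1805).
With 90% confidence, each one-unit increase in living area is associated with a change of between 8.2735 and 13.1805 $1000s in house sale price, holding the other predictors fixed.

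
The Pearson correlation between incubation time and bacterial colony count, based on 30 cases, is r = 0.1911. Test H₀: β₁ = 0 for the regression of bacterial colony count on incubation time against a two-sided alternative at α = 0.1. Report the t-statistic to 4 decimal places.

t = r·√(n − 2)/√(1 − r²) = 0.1911·√28/√0.963481 = 1.0302.
df = n − 2 = 28.
Two-sided p ≈ 0.3117, which is ≥ 0.1, so fail to reject H₀.
The data do not give significant evidence of a linear association between incubation time and bacterial colony count.

t = 1.0302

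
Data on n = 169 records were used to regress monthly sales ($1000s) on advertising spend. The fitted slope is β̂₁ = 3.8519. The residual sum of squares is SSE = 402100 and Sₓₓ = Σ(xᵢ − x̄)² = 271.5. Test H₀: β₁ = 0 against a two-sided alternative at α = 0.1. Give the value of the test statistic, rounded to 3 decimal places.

t = 1.293

MSE = SSE/(n − 2) = 402100/167 = 2407.78.
SE(β̂₁) = √(MSE/Sₓₓ) = √(2407.78/271.5) = 2.97799.
t = 3.8519 / 2.97799 = 1.293.
df = n − 2 = 167.
Two-sided p ≈ 0.1976, which is ≥ 0.1, so fail to reject H₀.
The data do not give significant evidence of an association between advertising spend and monthly sales.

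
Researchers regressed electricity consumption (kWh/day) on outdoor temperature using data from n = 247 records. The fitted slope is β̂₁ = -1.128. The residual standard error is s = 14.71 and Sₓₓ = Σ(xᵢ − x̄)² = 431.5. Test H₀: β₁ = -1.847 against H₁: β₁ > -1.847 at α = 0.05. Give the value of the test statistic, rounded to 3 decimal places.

t = 1.015

SE(β̂₁) = s/√Sₓₓ = 14.71/√431.5 = 0.708145.
t = (-1.128 − (-1.847)) / 0.708145 = 1.015.
df = n − 2 = 245.
One-sided p ≈ 0.1555, which is ≥ 0.05, so fail to reject H₀.
The data do not give significant evidence that the true slope on outdoor temperature exceeds -1.847 kWh/day per unit.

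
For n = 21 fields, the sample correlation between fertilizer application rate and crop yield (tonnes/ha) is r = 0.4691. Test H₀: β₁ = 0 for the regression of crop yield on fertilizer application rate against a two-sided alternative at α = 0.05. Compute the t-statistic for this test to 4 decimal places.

t = r·√(n − 2)/√(1 − r²) = 0.4691·√19/√0.779945 = 2.3153.
df = n − 2 = 19.
Two-sided p ≈ 0.0319, which is < 0.05, so reject H₀.
There is evidence of a linear association between fertilizer application rate and crop yield.

t = 2.3153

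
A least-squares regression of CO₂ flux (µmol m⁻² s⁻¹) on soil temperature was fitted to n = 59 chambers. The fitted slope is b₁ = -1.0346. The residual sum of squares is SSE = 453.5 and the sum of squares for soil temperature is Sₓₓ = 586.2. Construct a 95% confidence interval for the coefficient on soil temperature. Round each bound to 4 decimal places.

(-1.2679, -0.8013)

MSE = SSE/(n − 2) = 453.5/57 = 7.95614.
SE(b₁) = √(MSE/Sₓₓ) = √(7.95614/586.2) = 0.116501.
df = n − 2 = 57.
t* = t_{0.025, 57} = 2.002465.
Margin = t* × SE = 2.002465 × 0.116501 = 0.233289.
CI: -1.0346 ± 0.233289 → (-1.2679, -0.8013).
With 95% confidence, each one-unit increase in soil temperature is associated with a change of between -1.2679 and -0.8013 µmol m⁻² s⁻¹ in CO₂ flux.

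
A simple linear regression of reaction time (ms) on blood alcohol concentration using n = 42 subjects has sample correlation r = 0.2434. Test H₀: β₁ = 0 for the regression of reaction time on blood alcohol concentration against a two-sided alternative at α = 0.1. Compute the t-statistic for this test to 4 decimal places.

t = r·√(n − 2)/√(1 − r²) = 0.2434·√40/√0.940756 = 1.5871.
df = n − 2 = 40.
Two-sided p ≈ 0.1204, which is ≥ 0.1, so fail to reject H₀.
The data do not give significant evidence of a linear association between blood alcohol concentration and reaction time.

t = 1.5871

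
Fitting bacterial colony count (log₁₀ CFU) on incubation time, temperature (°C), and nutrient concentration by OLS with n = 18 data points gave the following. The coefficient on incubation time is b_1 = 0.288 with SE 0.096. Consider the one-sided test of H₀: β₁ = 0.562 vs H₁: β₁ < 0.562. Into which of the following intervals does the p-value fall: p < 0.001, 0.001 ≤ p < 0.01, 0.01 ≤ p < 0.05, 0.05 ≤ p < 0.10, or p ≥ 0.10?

0.001 ≤ p < 0.01

t = (0.288 − 0.562) / 0.096 = -2.854.
df = n − k − 1 = 18 − 3 − 1 = 14.
One-sided p = P(T_{14} < t) ≈ 0.0064.
So 0.001 ≤ p < 0.01.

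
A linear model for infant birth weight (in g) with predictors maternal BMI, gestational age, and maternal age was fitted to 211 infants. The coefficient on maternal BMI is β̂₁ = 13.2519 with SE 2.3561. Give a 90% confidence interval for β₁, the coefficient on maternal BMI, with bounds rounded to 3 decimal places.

(9.359, 17.145)

df = n − k − 1 = 211 − 3 − 1 = 207.
t* = t_{0.05, 207} = 1.652248.
Margin = t* × SE = 1.652248 × 2.3561 = 3.89286.
CI: 13.2519 ± 3.89286 → (9.359, 17.145).
With 90% confidence, each one-unit increase in maternal BMI is associated with a change of between 9.359 and 17.145 g in infant birth weight, holding the other predictors fixed.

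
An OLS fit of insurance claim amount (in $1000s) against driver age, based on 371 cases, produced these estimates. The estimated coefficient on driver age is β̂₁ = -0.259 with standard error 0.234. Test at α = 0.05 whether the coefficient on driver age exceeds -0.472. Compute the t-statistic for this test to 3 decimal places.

t = 0.910

H₀: β₁ = -0.472 vs H₁: β₁ > -0.472.
t = (β̂₁ − β₁⁰)/SE = (-0.259 − (-0.472)) / 0.234 = 0.910.
df = n − 2 = 371 − 2 = 369.
One-sided p ≈ 0.1816, which is ≥ 0.05, so fail to reject H₀.
The data do not give significant evidence that the true slope on driver age exceeds -0.472 $1000s per unit.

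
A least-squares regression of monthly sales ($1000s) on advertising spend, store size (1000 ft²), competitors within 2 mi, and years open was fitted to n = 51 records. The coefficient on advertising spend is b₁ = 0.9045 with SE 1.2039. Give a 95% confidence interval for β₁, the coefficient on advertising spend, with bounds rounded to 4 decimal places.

(-1.5188, 3.3278)

df = n − k − 1 = 51 − 4 − 1 = 46.
t* = t_{0.025, 46} = 2.012896.
Margin = t* × SE = 2.012896 × 1.2039 = 2.423325.
CI: 0.9045 ± 2.423325 → (-1.5188, 3.3278).
With 95% confidence, each one-unit increase in advertising spend is associated with a change of between -1.5188 and 3.3278 $1000s in monthly sales, holding the other predictors fixed.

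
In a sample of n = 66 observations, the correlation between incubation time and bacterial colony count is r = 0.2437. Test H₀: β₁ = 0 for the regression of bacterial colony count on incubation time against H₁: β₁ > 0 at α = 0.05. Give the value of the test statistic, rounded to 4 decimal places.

t = r·√(n − 2)/√(1 − r²) = 0.2437·√64/√0.94061 = 2.0102.
df = n − 2 = 64.
One-sided p ≈ 0.0243, which is < 0.05, so reject H₀.
There is evidence of a linear association between incubation time and bacterial colony count.

t = 2.0102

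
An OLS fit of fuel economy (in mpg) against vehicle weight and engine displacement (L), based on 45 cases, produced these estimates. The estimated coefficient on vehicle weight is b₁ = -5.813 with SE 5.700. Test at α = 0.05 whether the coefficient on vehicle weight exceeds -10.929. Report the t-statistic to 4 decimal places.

H₀: β₁ = -10.929 vs H₁: β₁ > -10.929.
t = (b₁ − β₁⁰)/SE = (-5.813 − (-10.929)) / 5.700 = 0.8975.
df = n − k − 1 = 45 − 2 − 1 = 42.
One-sided p ≈ 0.1873, which is ≥ 0.05, so fail to reject H₀.
The data do not give significant evidence that the true slope on vehicle weight exceeds -10.929 mpg per unit, holding the other predictors fixed.

t = 0.8975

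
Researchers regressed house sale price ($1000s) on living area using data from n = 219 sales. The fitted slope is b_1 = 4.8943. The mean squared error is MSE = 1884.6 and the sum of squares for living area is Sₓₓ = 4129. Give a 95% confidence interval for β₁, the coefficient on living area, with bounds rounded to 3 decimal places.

SE(b_1) = √(MSE/Sₓₓ) = √(1884.6/4129) = 0.675596.
df = n − 2 = 217.
t* = t_{0.025, 217} = 1.970956.
Margin = t* × SE = 1.970956 × 0.675596 = 1.33157.
CI: 4.8943 ± 1.33157 → (3.563, 6.226).
With 95% confidence, each one-unit increase in living area is associated with a change of between 3.563 and 6.226 $1000s in house sale price.

(3.563, 6.226)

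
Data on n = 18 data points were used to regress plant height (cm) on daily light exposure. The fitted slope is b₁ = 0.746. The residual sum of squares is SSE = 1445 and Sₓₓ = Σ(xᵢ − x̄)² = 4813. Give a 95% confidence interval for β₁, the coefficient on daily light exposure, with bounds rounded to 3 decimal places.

(0.456, 1.036)

MSE = SSE/(n − 2) = 1445/16 = 90.3125.
SE(b₁) = √(MSE/Sₓₓ) = √(90.3125/4813) = 0.136983.
df = n − 2 = 16.
t* = t_{0.025, 16} = 2.119905.
Margin = t* × SE = 2.119905 × 0.136983 = 0.29039.
CI: 0.746 ± 0.29039 → (0.456, 1.036).
With 95% confidence, each one-unit increase in daily light exposure is associated with a change of between 0.456 and 1.036 cm in plant height.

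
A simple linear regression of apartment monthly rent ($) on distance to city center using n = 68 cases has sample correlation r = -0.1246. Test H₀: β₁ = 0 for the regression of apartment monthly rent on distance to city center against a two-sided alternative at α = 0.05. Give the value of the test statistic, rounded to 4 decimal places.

t = r·√(n − 2)/√(1 − r²) = -0.1246·√66/√0.984475 = -1.0202.
df = n − 2 = 66.
Two-sided p ≈ 0.3114, which is ≥ 0.05, so fail to reject H₀.
The data do not give significant evidence of a linear association between distance to city center and apartment monthly rent.

t = -1.0202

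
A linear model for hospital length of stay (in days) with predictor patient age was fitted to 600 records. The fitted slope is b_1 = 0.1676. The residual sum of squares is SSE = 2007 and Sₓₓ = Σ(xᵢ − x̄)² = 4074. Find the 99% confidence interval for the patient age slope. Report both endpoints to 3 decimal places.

MSE = SSE/(n − 2) = 2007/598 = 3.35619.
SE(b_1) = √(MSE/Sₓₓ) = √(3.35619/4074) = 0.028702.
df = n − 2 = 598.
t* = t_{0.005, 598} = 2.584076.
Margin = t* × SE = 2.584076 × 0.028702 = 0.07417.
CI: 0.1676 ± 0.07417 → (0.093, 0.242).
With 99% confidence, each one-unit increase in patient age is associated with a change of between 0.093 and 0.242 days in hospital length of stay.

(0.093, 0.242)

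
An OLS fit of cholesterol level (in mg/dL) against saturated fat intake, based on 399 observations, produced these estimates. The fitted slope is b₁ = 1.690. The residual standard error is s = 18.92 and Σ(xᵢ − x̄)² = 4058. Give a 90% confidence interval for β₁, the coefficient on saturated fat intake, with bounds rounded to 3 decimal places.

(1.200, 2.180)

SE(b₁) = s/√Sₓₓ = 18.92/√4058 = 0.297006.
df = n − 2 = 397.
t* = t_{0.05, 397} = 1.648701.
Margin = t* × SE = 1.648701 × 0.297006 = 0.48967.
CI: 1.690 ± 0.48967 → (1.200, 2.180).
With 90% confidence, each one-unit increase in saturated fat intake is associated with a change of between 1.200 and 2.180 mg/dL in cholesterol level.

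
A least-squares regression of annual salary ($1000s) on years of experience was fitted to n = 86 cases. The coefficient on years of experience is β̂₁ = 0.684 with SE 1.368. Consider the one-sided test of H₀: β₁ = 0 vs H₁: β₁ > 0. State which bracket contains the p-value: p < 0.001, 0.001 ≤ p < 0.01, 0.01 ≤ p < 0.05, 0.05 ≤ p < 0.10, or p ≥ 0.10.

t = 0.684 / 1.368 = 0.500.
df = n − 2 = 86 − 2 = 84.
One-sided p = P(T_{84} > t) ≈ 0.3092.
So p ≥ 0.10.

p ≥ 0.10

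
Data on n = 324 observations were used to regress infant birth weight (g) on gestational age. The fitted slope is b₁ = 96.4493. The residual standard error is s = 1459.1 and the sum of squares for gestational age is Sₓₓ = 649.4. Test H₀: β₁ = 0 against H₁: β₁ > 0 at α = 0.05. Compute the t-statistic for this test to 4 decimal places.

SE(b₁) = s/√Sₓₓ = 1459.1/√649.4 = 57.257.
t = 96.4493 / 57.257 = 1.6845.
df = n − 2 = 322.
One-sided p ≈ 0.0465, which is < 0.05, so reject H₀.
There is evidence that the true slope on gestational age is positive.

t = 1.6845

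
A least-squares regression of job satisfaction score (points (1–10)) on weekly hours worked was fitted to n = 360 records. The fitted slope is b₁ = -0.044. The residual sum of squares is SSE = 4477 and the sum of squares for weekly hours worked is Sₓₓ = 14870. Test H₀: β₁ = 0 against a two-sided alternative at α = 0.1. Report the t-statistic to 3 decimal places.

t = -1.517

MSE = SSE/(n − 2) = 4477/358 = 12.5056.
SE(b₁) = √(MSE/Sₓₓ) = √(12.5056/14870) = 0.0289999.
t = -0.044 / 0.0289999 = -1.517.
df = n − 2 = 358.
Two-sided p ≈ 0.1301, which is ≥ 0.1, so fail to reject H₀.
The data do not give significant evidence of an association between weekly hours worked and job satisfaction score.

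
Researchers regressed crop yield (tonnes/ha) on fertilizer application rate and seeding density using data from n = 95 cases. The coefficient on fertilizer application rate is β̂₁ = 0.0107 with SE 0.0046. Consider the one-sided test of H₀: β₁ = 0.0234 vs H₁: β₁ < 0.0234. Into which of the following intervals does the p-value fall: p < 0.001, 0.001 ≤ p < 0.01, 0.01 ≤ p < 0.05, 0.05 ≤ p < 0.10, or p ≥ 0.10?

0.001 ≤ p < 0.01

t = (0.0107 − 0.0234) / 0.0046 = -2.761.
df = n − k − 1 = 95 − 2 − 1 = 92.
One-sided p = P(T_{92} < t) ≈ 0.0035.
So 0.001 ≤ p < 0.01.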